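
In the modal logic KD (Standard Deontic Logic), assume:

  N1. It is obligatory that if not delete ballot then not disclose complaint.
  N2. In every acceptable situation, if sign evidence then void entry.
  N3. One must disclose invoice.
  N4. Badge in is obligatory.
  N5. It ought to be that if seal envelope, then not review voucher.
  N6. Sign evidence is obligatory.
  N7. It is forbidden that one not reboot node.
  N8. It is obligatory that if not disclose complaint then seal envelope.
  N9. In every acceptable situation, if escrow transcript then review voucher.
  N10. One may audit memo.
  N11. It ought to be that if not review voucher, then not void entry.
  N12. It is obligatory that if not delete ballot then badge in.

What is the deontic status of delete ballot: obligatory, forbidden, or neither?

Premise 6 states O(sign_evidence) outright.
Premise 2 is O(sign_evidence → void_entry); since O(sign_evidence), deontic closure gives O(void_entry).
Premise 11, O(¬review_voucher → ¬void_entry), contraposes to O(void_entry → review_voucher); with O(void_entry) we get O(review_voucher).
Premise 5, O(seal_envelope → ¬review_voucher), contraposes to O(review_voucher → ¬seal_envelope); with O(review_voucher) we get O(¬seal_envelope).
The contrapositive of premise 8 (O(¬disclose_complaint → seal_envelope)) is O(¬seal_envelope → disclose_complaint), and O(¬seal_envelope) is already established, so O(disclose_complaint).
Premise 1, O(¬delete_ballot → ¬disclose_complaint), contraposes to O(disclose_complaint → delete_ballot); with O(disclose_complaint) we get O(delete_ballot).
Premises 3, 4, 7, 9, 10, 12 do not contribute to this derivation.
Hence delete_ballot is obligatory.

Obligatory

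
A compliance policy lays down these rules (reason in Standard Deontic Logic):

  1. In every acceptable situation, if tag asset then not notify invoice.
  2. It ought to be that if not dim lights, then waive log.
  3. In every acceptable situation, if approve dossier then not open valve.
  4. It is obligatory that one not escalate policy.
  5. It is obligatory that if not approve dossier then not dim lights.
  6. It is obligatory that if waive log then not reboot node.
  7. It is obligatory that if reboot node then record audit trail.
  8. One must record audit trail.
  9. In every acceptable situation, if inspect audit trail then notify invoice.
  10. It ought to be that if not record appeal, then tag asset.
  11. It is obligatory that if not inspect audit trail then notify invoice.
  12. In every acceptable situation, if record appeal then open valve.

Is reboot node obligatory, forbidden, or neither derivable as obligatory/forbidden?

Forbidden

Premises 11 and 9 are O(¬inspect_audit_trail → notify_invoice) and O(inspect_audit_trail → notify_invoice); every ideal world satisfies ¬inspect_audit_trail or inspect_audit_trail, so in either case notify_invoice holds — hence O(notify_invoice).
Premise 1 is O(tag_asset → ¬notify_invoice); contrapositively O(notify_invoice → ¬tag_asset). Since O(notify_invoice) holds, K gives O(¬tag_asset).
Premise 10, O(¬record_appeal → tag_asset), contraposes to O(¬tag_asset → record_appeal); with O(¬tag_asset) we get O(record_appeal).
Applying K to premise 12 (O(record_appeal → open_valve)) and O(record_appeal) yields O(open_valve).
Premise 3, O(approve_dossier → ¬open_valve), contraposes to O(open_valve → ¬approve_dossier); with O(open_valve) we get O(¬approve_dossier).
Premise 5 is O(¬approve_dossier → ¬dim_lights); since O(¬approve_dossier), deontic closure gives O(¬dim_lights).
Premise 2 is O(¬dim_lights → waive_log); since O(¬dim_lights), deontic closure gives O(waive_log).
Premise 6 is O(waive_log → ¬reboot_node); since O(waive_log), deontic closure gives O(¬reboot_node).
Premises 4, 7, 8 do not contribute to this derivation.
Thus O(¬reboot_node), which is F(reboot_node): reboot_node is forbidden.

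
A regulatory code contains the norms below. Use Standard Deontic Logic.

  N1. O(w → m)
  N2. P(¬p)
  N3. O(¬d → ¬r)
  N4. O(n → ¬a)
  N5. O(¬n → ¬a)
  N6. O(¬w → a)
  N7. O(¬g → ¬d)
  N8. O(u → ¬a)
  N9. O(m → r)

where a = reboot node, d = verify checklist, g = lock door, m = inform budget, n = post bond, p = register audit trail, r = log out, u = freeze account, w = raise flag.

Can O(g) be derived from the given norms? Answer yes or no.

By case analysis on ¬n: premise 5 gives O(¬n → ¬a) and premise 4 gives O(n → ¬a), so O(¬a) either way.
Premise 6 is O(¬w → a); contrapositively O(¬a → w). Since O(¬a) holds, K gives O(w).
With premise 1, O(w → m), the K-axiom yields O(m).
From O(m) and premise 9, O(m → r), we obtain O(r).
Premise 3 is O(¬d → ¬r); contrapositively O(r → d). Since O(r) holds, K gives O(d).
The contrapositive of premise 7 (O(¬g → ¬d)) is O(d → g), and O(d) is already established, so O(g).
Premises 2, 8 do not contribute to this derivation.
So O(g) follows.

Yes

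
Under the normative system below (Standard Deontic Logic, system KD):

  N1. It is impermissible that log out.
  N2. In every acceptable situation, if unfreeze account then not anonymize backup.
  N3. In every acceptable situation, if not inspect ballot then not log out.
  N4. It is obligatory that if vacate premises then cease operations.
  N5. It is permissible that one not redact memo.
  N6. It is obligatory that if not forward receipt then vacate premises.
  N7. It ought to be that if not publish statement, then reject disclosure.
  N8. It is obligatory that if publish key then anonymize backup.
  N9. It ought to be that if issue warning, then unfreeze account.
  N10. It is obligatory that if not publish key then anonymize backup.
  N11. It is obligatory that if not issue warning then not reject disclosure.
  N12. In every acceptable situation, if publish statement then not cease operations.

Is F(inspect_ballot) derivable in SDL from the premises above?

No

Premise 3 is O(¬inspect_ballot → ¬log_out); even if O(¬log_out) held, inferring O(¬inspect_ballot) would be affirming the consequent — invalid.
No other premise forces O(¬inspect_ballot). An ideal world satisfying every premise can still have inspect_ballot true, so F(inspect_ballot) is not derivable.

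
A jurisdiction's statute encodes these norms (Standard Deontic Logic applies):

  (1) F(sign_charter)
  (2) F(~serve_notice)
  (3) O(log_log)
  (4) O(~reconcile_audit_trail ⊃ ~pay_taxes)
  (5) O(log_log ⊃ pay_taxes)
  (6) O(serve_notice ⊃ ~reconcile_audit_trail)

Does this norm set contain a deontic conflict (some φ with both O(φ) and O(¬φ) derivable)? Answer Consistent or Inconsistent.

Inconsistent

Premise 2, F(~serve_notice), is equivalent to O(serve_notice).
Premise 6 is O(serve_notice ⊃ ~reconcile_audit_trail); since O(serve_notice), deontic closure gives O(~reconcile_audit_trail).
With premise 4, O(~reconcile_audit_trail ⊃ ~pay_taxes), the K-axiom yields O(~pay_taxes).
Premise 5, O(log_log ⊃ pay_taxes), contraposes to O(~pay_taxes ⊃ ~log_log); with O(~pay_taxes) we get O(~log_log).
However, premise 3 gives O(log_log).
We now have both O(~log_log) and O(log_log) — log_log is simultaneously obligatory and forbidden, violating the D-axiom.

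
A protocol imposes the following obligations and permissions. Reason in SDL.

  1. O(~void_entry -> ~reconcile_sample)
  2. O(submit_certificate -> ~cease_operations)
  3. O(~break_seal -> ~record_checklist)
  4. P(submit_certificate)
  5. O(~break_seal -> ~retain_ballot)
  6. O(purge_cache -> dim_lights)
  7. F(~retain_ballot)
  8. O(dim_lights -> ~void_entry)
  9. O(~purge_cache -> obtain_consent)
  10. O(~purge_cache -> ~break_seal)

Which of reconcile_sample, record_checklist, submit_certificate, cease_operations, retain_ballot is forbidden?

Premise 7 is F(~retain_ballot), i.e. O(retain_ballot).
Premise 5 is O(~break_seal -> ~retain_ballot); contrapositively O(retain_ballot -> break_seal). Since O(retain_ballot) holds, K gives O(break_seal).
Premise 10, O(~purge_cache -> ~break_seal), contraposes to O(break_seal -> purge_cache); with O(break_seal) we get O(purge_cache).
With premise 6, O(purge_cache -> dim_lights), the K-axiom yields O(dim_lights).
Premise 8 is O(dim_lights -> ~void_entry); since O(dim_lights), deontic closure gives O(~void_entry).
Premise 1 is O(~void_entry -> ~reconcile_sample); since O(~void_entry), deontic closure gives O(~reconcile_sample).
So O(~reconcile_sample) holds, i.e. reconcile_sample is forbidden. None of the other listed options is forbidden under the premises.

reconcile_sample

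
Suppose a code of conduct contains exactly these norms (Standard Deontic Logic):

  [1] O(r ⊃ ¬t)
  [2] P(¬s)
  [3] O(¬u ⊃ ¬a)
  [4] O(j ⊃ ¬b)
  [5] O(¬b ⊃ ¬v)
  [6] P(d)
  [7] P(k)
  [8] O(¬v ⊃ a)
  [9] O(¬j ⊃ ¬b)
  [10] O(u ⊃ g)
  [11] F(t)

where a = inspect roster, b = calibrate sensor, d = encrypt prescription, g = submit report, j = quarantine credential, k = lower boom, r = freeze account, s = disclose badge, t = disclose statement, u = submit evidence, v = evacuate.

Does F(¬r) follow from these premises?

No

Premise 1 is O(r ⊃ ¬t); even if O(¬t) held, inferring O(r) would be affirming the consequent — invalid.
No other premise forces O(r). An ideal world satisfying every premise can still have ¬r true, so F(¬r) is not derivable.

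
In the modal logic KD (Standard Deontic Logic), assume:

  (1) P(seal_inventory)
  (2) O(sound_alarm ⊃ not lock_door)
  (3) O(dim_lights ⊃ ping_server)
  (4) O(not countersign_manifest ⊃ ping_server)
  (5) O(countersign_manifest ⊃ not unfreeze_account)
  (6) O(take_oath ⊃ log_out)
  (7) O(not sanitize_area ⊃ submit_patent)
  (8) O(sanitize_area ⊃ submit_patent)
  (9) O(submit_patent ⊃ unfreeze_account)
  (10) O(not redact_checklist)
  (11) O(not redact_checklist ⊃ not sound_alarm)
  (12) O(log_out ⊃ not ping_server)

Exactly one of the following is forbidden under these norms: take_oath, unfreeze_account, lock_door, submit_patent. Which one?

By case analysis on not sanitize_area: premise 7 gives O(not sanitize_area ⊃ submit_patent) and premise 8 gives O(sanitize_area ⊃ submit_patent), so O(submit_patent) either way.
With premise 9, O(submit_patent ⊃ unfreeze_account), the K-axiom yields O(unfreeze_account).
Premise 5 is O(countersign_manifest ⊃ not unfreeze_account); contrapositively O(unfreeze_account ⊃ not countersign_manifest). Since O(unfreeze_account) holds, K gives O(not countersign_manifest).
Premise 4 is O(not countersign_manifest ⊃ ping_server); since O(not countersign_manifest), deontic closure gives O(ping_server).
The contrapositive of premise 12 (O(log_out ⊃ not ping_server)) is O(ping_server ⊃ not log_out), and O(ping_server) is already established, so O(not log_out).
Premise 6 is O(take_oath ⊃ log_out); contrapositively O(not log_out ⊃ not take_oath). Since O(not log_out) holds, K gives O(not take_oath).
So O(not take_oath) holds, i.e. take_oath is forbidden. None of the other listed options is forbidden under the premises.

take_oath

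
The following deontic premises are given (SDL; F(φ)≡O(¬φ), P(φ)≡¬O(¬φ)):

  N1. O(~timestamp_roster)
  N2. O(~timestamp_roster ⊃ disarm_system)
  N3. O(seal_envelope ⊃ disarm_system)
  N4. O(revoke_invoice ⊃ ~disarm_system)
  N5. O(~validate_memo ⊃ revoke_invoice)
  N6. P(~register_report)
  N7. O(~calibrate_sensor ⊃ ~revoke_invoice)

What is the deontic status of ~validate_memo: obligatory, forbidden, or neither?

Forbidden

Premise 1 states O(~timestamp_roster) outright.
Applying K to premise 2 (O(~timestamp_roster ⊃ disarm_system)) and O(~timestamp_roster) yields O(disarm_system).
Premise 4, O(revoke_invoice ⊃ ~disarm_system), contraposes to O(disarm_system ⊃ ~revoke_invoice); with O(disarm_system) we get O(~revoke_invoice).
Premise 5, O(~validate_memo ⊃ revoke_invoice), contraposes to O(~revoke_invoice ⊃ validate_memo); with O(~revoke_invoice) we get O(validate_memo).
Premises 3, 6, 7 do not contribute to this derivation.
Thus O(validate_memo), which is F(~validate_memo): ~validate_memo is forbidden.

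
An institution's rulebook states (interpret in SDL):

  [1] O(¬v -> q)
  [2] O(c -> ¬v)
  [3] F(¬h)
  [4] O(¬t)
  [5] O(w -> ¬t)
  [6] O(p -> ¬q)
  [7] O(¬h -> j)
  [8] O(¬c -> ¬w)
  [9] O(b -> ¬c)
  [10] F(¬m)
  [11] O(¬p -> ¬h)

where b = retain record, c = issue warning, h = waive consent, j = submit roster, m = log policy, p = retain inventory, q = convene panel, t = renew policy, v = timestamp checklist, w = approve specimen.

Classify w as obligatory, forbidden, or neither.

Premise 3 is F(¬h), i.e. O(h).
Premise 11 is O(¬p -> ¬h); contrapositively O(h -> p). Since O(h) holds, K gives O(p).
From O(p) and premise 6, O(p -> ¬q), we obtain O(¬q).
Premise 1, O(¬v -> q), contraposes to O(¬q -> v); with O(¬q) we get O(v).
Premise 2 is O(c -> ¬v); contrapositively O(v -> ¬c). Since O(v) holds, K gives O(¬c).
Premise 8 is O(¬c -> ¬w); since O(¬c), deontic closure gives O(¬w).
Premises 4, 5, 7, 9, 10 do not contribute to this derivation.
Thus O(¬w), which is F(w): w is forbidden.

Forbidden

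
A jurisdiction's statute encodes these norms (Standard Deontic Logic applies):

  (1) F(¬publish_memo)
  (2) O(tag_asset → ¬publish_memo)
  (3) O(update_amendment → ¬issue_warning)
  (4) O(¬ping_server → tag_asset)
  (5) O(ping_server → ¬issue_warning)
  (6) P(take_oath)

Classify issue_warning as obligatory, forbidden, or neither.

Premise 1, F(¬publish_memo), is equivalent to O(publish_memo).
Premise 2 is O(tag_asset → ¬publish_memo); contrapositively O(publish_memo → ¬tag_asset). Since O(publish_memo) holds, K gives O(¬tag_asset).
Premise 4, O(¬ping_server → tag_asset), contraposes to O(¬tag_asset → ping_server); with O(¬tag_asset) we get O(ping_server).
Applying K to premise 5 (O(ping_server → ¬issue_warning)) and O(ping_server) yields O(¬issue_warning).
Premises 3, 6 do not contribute to this derivation.
Thus O(¬issue_warning), which is F(issue_warning): issue_warning is forbidden.

Forbidden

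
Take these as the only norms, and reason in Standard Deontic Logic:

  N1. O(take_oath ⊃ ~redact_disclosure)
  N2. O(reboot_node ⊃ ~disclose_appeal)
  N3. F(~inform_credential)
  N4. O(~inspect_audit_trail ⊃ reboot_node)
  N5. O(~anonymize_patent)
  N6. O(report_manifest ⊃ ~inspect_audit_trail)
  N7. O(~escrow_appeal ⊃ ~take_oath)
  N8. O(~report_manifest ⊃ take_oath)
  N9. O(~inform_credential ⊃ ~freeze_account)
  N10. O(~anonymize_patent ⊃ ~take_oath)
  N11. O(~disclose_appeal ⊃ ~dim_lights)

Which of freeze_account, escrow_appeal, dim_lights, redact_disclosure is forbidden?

Premise 5 gives O(~anonymize_patent).
Premise 10 is O(~anonymize_patent ⊃ ~take_oath); since O(~anonymize_patent), deontic closure gives O(~take_oath).
Premise 8 is O(~report_manifest ⊃ take_oath); contrapositively O(~take_oath ⊃ report_manifest). Since O(~take_oath) holds, K gives O(report_manifest).
Premise 6 is O(report_manifest ⊃ ~inspect_audit_trail); since O(report_manifest), deontic closure gives O(~inspect_audit_trail).
With premise 4, O(~inspect_audit_trail ⊃ reboot_node), the K-axiom yields O(reboot_node).
Applying K to premise 2 (O(reboot_node ⊃ ~disclose_appeal)) and O(reboot_node) yields O(~disclose_appeal).
Premise 11 is O(~disclose_appeal ⊃ ~dim_lights); since O(~disclose_appeal), deontic closure gives O(~dim_lights).
So O(~dim_lights) holds, i.e. dim_lights is forbidden. None of the other listed options is forbidden under the premises.

dim_lights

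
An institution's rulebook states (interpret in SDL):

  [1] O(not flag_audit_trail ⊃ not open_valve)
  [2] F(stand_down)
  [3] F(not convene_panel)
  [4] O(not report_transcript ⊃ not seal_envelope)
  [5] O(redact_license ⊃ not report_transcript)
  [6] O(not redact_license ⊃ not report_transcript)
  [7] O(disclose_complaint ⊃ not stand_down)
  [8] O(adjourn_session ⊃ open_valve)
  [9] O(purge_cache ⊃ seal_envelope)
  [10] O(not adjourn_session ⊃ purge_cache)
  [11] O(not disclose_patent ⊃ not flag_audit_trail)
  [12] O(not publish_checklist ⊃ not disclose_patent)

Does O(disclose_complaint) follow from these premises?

No

Premise 7 is O(disclose_complaint ⊃ not stand_down); even if O(not stand_down) held, inferring O(disclose_complaint) would be affirming the consequent — invalid.
No other premise forces O(disclose_complaint). An ideal world satisfying every premise can still have disclose_complaint false, so O(disclose_complaint) is not derivable.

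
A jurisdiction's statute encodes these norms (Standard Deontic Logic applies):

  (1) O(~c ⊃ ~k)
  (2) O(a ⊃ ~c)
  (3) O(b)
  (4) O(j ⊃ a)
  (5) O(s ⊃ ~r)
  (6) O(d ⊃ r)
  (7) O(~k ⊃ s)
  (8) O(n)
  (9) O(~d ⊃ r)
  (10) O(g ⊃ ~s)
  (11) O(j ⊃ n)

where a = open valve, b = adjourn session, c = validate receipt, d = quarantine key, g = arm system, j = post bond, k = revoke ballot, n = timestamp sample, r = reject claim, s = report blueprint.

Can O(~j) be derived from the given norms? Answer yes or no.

Yes

Premises 9 and 6 cover both cases: O(~d ⊃ r) and O(d ⊃ r). Since ~d ∨ d is a tautology, O(r) follows.
The contrapositive of premise 5 (O(s ⊃ ~r)) is O(r ⊃ ~s), and O(r) is already established, so O(~s).
Premise 7 is O(~k ⊃ s); contrapositively O(~s ⊃ k). Since O(~s) holds, K gives O(k).
Premise 1, O(~c ⊃ ~k), contraposes to O(k ⊃ c); with O(k) we get O(c).
Premise 2 is O(a ⊃ ~c); contrapositively O(c ⊃ ~a). Since O(c) holds, K gives O(~a).
The contrapositive of premise 4 (O(j ⊃ a)) is O(~a ⊃ ~j), and O(~a) is already established, so O(~j).
Premises 3, 8, 10, 11 do not contribute to this derivation.
So O(~j) follows.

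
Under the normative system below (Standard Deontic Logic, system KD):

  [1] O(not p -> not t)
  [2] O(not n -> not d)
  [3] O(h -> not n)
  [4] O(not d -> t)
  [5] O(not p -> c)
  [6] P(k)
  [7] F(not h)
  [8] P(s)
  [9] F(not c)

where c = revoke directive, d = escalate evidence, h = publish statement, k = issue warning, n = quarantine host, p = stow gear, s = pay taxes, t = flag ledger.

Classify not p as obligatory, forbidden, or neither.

Premise 7 is F(not h), i.e. O(h).
From O(h) and premise 3, O(h -> not n), we obtain O(not n).
Applying K to premise 2 (O(not n -> not d)) and O(not n) yields O(not d).
With premise 4, O(not d -> t), the K-axiom yields O(t).
Premise 1 is O(not p -> not t); contrapositively O(t -> p). Since O(t) holds, K gives O(p).
Premises 5, 6, 8, 9 do not contribute to this derivation.
Thus O(p), which is F(not p): not p is forbidden.

Forbidden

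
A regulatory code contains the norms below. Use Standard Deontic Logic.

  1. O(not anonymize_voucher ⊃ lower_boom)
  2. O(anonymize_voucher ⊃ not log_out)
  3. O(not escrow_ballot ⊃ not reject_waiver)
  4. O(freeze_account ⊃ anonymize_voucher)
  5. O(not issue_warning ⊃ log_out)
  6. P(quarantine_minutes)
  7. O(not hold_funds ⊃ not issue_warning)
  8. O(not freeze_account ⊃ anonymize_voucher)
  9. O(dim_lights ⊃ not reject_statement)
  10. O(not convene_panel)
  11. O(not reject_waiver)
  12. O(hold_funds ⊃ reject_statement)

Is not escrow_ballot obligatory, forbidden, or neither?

Premise 3 is O(not escrow_ballot ⊃ not reject_waiver); even if O(not reject_waiver) held, inferring O(not escrow_ballot) would be affirming the consequent — invalid.
No premise or chain of K-axiom applications forces O(not escrow_ballot), and none forces O(escrow_ballot). So not escrow_ballot is neither obligatory nor forbidden under these norms.

Neither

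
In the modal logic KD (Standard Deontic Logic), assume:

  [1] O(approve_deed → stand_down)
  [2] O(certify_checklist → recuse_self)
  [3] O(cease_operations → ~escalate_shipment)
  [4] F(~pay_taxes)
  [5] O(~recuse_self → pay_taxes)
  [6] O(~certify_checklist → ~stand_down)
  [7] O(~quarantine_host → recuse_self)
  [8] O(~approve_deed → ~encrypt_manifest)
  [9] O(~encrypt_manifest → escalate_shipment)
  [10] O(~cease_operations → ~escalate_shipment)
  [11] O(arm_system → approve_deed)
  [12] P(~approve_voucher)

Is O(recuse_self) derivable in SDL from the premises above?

By case analysis on ~cease_operations: premise 10 gives O(~cease_operations → ~escalate_shipment) and premise 3 gives O(cease_operations → ~escalate_shipment), so O(~escalate_shipment) either way.
Premise 9 is O(~encrypt_manifest → escalate_shipment); contrapositively O(~escalate_shipment → encrypt_manifest). Since O(~escalate_shipment) holds, K gives O(encrypt_manifest).
Premise 8, O(~approve_deed → ~encrypt_manifest), contraposes to O(encrypt_manifest → approve_deed); with O(encrypt_manifest) we get O(approve_deed).
With premise 1, O(approve_deed → stand_down), the K-axiom yields O(stand_down).
Premise 6, O(~certify_checklist → ~stand_down), contraposes to O(stand_down → certify_checklist); with O(stand_down) we get O(certify_checklist).
With premise 2, O(certify_checklist → recuse_self), the K-axiom yields O(recuse_self).
Premises 4, 5, 7, 11, 12 do not contribute to this derivation.
So O(recuse_self) follows.

Yes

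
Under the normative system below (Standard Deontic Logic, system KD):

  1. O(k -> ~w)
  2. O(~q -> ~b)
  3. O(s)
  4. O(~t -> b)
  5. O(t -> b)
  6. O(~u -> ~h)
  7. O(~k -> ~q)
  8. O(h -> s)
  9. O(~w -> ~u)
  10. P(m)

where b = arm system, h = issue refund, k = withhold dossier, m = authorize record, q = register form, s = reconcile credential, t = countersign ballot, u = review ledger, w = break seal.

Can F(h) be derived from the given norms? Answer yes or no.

Premises 4 and 5 cover both cases: O(~t -> b) and O(t -> b). Since ~t ∨ t is a tautology, O(b) follows.
Premise 2, O(~q -> ~b), contraposes to O(b -> q); with O(b) we get O(q).
Premise 7, O(~k -> ~q), contraposes to O(q -> k); with O(q) we get O(k).
From O(k) and premise 1, O(k -> ~w), we obtain O(~w).
From O(~w) and premise 9, O(~w -> ~u), we obtain O(~u).
Premise 6 is O(~u -> ~h); since O(~u), deontic closure gives O(~h).
Premises 3, 8, 10 do not contribute to this derivation.
So O(~h) holds, i.e. F(h). The claim follows.

Yes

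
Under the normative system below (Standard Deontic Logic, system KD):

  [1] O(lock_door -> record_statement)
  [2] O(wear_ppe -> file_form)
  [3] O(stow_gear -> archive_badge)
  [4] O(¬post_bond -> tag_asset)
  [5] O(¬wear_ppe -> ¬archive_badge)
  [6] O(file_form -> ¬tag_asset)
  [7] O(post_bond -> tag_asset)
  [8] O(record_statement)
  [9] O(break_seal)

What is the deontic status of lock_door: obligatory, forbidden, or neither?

Neither

Premise 1 is O(lock_door -> record_statement); even if O(record_statement) held, inferring O(lock_door) would be affirming the consequent — invalid.
No premise or chain of K-axiom applications forces O(lock_door), and none forces O(¬lock_door). So lock_door is neither obligatory nor forbidden under these norms.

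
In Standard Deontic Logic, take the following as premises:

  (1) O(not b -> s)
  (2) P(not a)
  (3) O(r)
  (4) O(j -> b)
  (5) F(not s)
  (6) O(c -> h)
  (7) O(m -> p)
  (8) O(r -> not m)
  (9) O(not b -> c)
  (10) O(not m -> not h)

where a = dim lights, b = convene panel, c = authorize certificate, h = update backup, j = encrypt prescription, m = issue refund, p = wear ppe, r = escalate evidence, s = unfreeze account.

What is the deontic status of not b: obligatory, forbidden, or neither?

Premise 3 gives O(r).
Premise 8 is O(r -> not m); since O(r), deontic closure gives O(not m).
Applying K to premise 10 (O(not m -> not h)) and O(not m) yields O(not h).
Premise 6, O(c -> h), contraposes to O(not h -> not c); with O(not h) we get O(not c).
Premise 9, O(not b -> c), contraposes to O(not c -> b); with O(not c) we get O(b).
Premises 1, 2, 4, 5, 7 do not contribute to this derivation.
Thus O(b), which is F(not b): not b is forbidden.

Forbidden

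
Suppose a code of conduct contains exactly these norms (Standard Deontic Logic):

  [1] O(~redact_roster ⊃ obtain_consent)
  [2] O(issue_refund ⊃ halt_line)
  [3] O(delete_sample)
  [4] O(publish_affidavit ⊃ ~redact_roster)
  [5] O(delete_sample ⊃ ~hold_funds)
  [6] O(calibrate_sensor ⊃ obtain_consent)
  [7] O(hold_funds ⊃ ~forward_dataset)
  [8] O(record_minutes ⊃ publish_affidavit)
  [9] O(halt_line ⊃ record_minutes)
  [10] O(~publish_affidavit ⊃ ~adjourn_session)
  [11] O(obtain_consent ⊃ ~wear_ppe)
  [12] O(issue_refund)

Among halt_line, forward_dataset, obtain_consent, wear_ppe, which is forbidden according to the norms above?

Premise 12 gives O(issue_refund).
With premise 2, O(issue_refund ⊃ halt_line), the K-axiom yields O(halt_line).
Applying K to premise 9 (O(halt_line ⊃ record_minutes)) and O(halt_line) yields O(record_minutes).
From O(record_minutes) and premise 8, O(record_minutes ⊃ publish_affidavit), we obtain O(publish_affidavit).
From O(publish_affidavit) and premise 4, O(publish_affidavit ⊃ ~redact_roster), we obtain O(~redact_roster).
With premise 1, O(~redact_roster ⊃ obtain_consent), the K-axiom yields O(obtain_consent).
Applying K to premise 11 (O(obtain_consent ⊃ ~wear_ppe)) and O(obtain_consent) yields O(~wear_ppe).
So O(~wear_ppe) holds, i.e. wear_ppe is forbidden. None of the other listed options is forbidden under the premises.

wear_ppe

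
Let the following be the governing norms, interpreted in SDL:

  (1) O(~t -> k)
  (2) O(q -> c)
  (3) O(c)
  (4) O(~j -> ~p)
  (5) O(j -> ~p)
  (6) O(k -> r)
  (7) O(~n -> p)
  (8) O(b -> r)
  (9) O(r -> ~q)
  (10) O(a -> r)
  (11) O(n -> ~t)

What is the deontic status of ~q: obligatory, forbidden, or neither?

Premises 5 and 4 are O(j -> ~p) and O(~j -> ~p); every ideal world satisfies j or ~j, so in either case ~p holds — hence O(~p).
Premise 7, O(~n -> p), contraposes to O(~p -> n); with O(~p) we get O(n).
From O(n) and premise 11, O(n -> ~t), we obtain O(~t).
Applying K to premise 1 (O(~t -> k)) and O(~t) yields O(k).
Premise 6 is O(k -> r); since O(k), deontic closure gives O(r).
From O(r) and premise 9, O(r -> ~q), we obtain O(~q).
Premises 2, 3, 8, 10 do not contribute to this derivation.
Hence ~q is obligatory.

Obligatory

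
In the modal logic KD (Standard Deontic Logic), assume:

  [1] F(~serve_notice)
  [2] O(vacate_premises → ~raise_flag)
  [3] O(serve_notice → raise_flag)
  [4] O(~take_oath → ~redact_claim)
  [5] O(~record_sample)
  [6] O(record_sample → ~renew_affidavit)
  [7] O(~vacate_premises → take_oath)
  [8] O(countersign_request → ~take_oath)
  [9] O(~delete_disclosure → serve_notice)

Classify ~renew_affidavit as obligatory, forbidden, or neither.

Neither

Premise 6 is O(record_sample → ~renew_affidavit), but O(record_sample) is not derivable from the premises, so it does not yield O(~renew_affidavit).
No premise or chain of K-axiom applications forces O(~renew_affidavit), and none forces O(renew_affidavit). So ~renew_affidavit is neither obligatory nor forbidden under these norms.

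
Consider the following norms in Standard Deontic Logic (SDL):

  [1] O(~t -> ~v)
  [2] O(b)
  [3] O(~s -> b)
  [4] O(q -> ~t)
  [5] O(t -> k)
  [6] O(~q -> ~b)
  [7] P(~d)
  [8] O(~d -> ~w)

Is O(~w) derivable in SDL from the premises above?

No

Premise 8 is O(~d -> ~w), but O(~d) is not derivable from the premises (the permission P(~d) asserts only ~O(d), not O(~d)), so it does not yield O(~w).
No other premise forces O(~w). An ideal world satisfying every premise can still have ~w false, so O(~w) is not derivable.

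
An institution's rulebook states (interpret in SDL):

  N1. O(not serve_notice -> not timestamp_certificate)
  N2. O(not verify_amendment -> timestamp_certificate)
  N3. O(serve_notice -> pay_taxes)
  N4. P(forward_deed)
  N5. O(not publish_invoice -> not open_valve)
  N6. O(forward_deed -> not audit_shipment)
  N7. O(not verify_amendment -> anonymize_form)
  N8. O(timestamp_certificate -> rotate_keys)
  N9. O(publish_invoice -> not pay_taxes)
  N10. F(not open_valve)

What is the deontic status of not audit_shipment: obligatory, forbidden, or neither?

Premise 6 is O(forward_deed -> not audit_shipment), but O(forward_deed) is not derivable from the premises (the permission P(forward_deed) asserts only not O(not forward_deed), not O(forward_deed)), so it does not yield O(not audit_shipment).
No premise or chain of K-axiom applications forces O(not audit_shipment), and none forces O(audit_shipment). So not audit_shipment is neither obligatory nor forbidden under these norms.

Neither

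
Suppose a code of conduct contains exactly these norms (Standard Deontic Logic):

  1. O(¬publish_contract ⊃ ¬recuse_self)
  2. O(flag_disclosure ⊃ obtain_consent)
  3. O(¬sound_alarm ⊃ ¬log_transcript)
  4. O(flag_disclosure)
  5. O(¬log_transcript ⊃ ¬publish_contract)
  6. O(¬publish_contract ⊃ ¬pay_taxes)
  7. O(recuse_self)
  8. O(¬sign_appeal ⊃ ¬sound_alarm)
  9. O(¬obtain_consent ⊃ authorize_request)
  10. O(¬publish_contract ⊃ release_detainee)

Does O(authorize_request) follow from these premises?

No

Premise 9 is O(¬obtain_consent ⊃ authorize_request), but O(¬obtain_consent) is not derivable from the premises, so it does not yield O(authorize_request).
No other premise forces O(authorize_request). An ideal world satisfying every premise can still have authorize_request false, so O(authorize_request) is not derivable.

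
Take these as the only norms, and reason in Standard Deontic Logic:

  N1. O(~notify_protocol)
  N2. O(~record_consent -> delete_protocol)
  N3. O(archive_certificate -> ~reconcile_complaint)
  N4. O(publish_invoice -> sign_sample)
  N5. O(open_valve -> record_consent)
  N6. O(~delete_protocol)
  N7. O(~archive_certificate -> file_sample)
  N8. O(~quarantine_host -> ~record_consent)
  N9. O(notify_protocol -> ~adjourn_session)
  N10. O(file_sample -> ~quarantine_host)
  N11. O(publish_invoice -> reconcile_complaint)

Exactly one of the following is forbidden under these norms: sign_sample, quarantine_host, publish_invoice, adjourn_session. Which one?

publish_invoice

From premise 6 we have O(~delete_protocol).
The contrapositive of premise 2 (O(~record_consent -> delete_protocol)) is O(~delete_protocol -> record_consent), and O(~delete_protocol) is already established, so O(record_consent).
The contrapositive of premise 8 (O(~quarantine_host -> ~record_consent)) is O(record_consent -> quarantine_host), and O(record_consent) is already established, so O(quarantine_host).
Premise 10, O(file_sample -> ~quarantine_host), contraposes to O(quarantine_host -> ~file_sample); with O(quarantine_host) we get O(~file_sample).
Premise 7 is O(~archive_certificate -> file_sample); contrapositively O(~file_sample -> archive_certificate). Since O(~file_sample) holds, K gives O(archive_certificate).
Premise 3 is O(archive_certificate -> ~reconcile_complaint); since O(archive_certificate), deontic closure gives O(~reconcile_complaint).
Premise 11 is O(publish_invoice -> reconcile_complaint); contrapositively O(~reconcile_complaint -> ~publish_invoice). Since O(~reconcile_complaint) holds, K gives O(~publish_invoice).
So O(~publish_invoice) holds, i.e. publish_invoice is forbidden. None of the other listed options is forbidden under the premises.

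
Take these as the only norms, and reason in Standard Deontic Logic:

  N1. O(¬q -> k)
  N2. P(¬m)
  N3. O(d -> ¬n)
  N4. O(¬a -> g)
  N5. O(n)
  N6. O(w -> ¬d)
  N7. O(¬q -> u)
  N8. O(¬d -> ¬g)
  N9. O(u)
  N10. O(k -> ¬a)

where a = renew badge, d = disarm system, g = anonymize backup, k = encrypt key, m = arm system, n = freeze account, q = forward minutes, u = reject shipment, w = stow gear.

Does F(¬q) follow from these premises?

Premise 5 gives O(n).
Premise 3, O(d -> ¬n), contraposes to O(n -> ¬d); with O(n) we get O(¬d).
From O(¬d) and premise 8, O(¬d -> ¬g), we obtain O(¬g).
Premise 4, O(¬a -> g), contraposes to O(¬g -> a); with O(¬g) we get O(a).
Premise 10, O(k -> ¬a), contraposes to O(a -> ¬k); with O(a) we get O(¬k).
Premise 1, O(¬q -> k), contraposes to O(¬k -> q); with O(¬k) we get O(q).
Premises 2, 6, 7, 9 do not contribute to this derivation.
So O(q) holds, i.e. F(¬q). The claim follows.

Yes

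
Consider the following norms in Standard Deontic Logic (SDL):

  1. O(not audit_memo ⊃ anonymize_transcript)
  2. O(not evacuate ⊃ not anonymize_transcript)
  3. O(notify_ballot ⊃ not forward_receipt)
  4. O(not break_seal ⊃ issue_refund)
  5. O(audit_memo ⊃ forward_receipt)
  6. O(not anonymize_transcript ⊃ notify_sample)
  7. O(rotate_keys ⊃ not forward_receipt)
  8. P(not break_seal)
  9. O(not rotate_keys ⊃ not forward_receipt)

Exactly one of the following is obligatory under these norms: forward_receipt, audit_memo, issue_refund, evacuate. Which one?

evacuate

By case analysis on rotate_keys: premise 7 gives O(rotate_keys ⊃ not forward_receipt) and premise 9 gives O(not rotate_keys ⊃ not forward_receipt), so O(not forward_receipt) either way.
Premise 5, O(audit_memo ⊃ forward_receipt), contraposes to O(not forward_receipt ⊃ not audit_memo); with O(not forward_receipt) we get O(not audit_memo).
Applying K to premise 1 (O(not audit_memo ⊃ anonymize_transcript)) and O(not audit_memo) yields O(anonymize_transcript).
Premise 2 is O(not evacuate ⊃ not anonymize_transcript); contrapositively O(anonymize_transcript ⊃ evacuate). Since O(anonymize_transcript) holds, K gives O(evacuate).
So O(evacuate) holds — evacuate is obligatory. None of the other listed options is made obligatory by any chain of premises.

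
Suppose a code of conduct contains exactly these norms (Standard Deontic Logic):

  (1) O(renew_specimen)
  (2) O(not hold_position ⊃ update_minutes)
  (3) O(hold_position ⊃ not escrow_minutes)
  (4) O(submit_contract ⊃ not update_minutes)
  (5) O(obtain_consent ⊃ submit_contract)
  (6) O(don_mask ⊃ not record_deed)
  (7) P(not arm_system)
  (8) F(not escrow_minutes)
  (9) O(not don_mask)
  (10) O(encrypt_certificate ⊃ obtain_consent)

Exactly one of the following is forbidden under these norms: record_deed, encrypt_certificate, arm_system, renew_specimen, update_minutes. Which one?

encrypt_certificate

Premise 8, F(not escrow_minutes), is equivalent to O(escrow_minutes).
Premise 3 is O(hold_position ⊃ not escrow_minutes); contrapositively O(escrow_minutes ⊃ not hold_position). Since O(escrow_minutes) holds, K gives O(not hold_position).
With premise 2, O(not hold_position ⊃ update_minutes), the K-axiom yields O(update_minutes).
The contrapositive of premise 4 (O(submit_contract ⊃ not update_minutes)) is O(update_minutes ⊃ not submit_contract), and O(update_minutes) is already established, so O(not submit_contract).
The contrapositive of premise 5 (O(obtain_consent ⊃ submit_contract)) is O(not submit_contract ⊃ not obtain_consent), and O(not submit_contract) is already established, so O(not obtain_consent).
The contrapositive of premise 10 (O(encrypt_certificate ⊃ obtain_consent)) is O(not obtain_consent ⊃ not encrypt_certificate), and O(not obtain_consent) is already established, so O(not encrypt_certificate).
So O(not encrypt_certificate) holds, i.e. encrypt_certificate is forbidden. None of the other listed options is forbidden under the premises.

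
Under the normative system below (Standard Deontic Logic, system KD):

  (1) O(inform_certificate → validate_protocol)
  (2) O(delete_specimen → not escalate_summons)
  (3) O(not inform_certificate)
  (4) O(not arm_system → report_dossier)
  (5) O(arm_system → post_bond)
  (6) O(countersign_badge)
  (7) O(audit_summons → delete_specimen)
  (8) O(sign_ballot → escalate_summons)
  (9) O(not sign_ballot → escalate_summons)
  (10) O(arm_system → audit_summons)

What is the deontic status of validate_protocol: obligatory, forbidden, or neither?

Neither

Premise 1 is O(inform_certificate → validate_protocol), but O(inform_certificate) is not derivable from the premises, so it does not yield O(validate_protocol).
No premise or chain of K-axiom applications forces O(validate_protocol), and none forces O(not validate_protocol). So validate_protocol is neither obligatory nor forbidden under these norms.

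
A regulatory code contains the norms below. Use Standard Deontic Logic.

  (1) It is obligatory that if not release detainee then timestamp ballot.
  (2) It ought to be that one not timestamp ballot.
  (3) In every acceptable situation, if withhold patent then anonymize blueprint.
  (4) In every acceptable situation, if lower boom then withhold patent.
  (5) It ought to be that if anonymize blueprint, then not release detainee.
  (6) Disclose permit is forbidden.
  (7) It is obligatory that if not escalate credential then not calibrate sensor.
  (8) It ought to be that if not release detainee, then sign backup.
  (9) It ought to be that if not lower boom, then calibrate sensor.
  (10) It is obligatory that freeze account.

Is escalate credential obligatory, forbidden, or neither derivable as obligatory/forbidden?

Obligatory

From premise 2 we have O(¬timestamp_ballot).
The contrapositive of premise 1 (O(¬release_detainee → timestamp_ballot)) is O(¬timestamp_ballot → release_detainee), and O(¬timestamp_ballot) is already established, so O(release_detainee).
Premise 5, O(anonymize_blueprint → ¬release_detainee), contraposes to O(release_detainee → ¬anonymize_blueprint); with O(release_detainee) we get O(¬anonymize_blueprint).
Premise 3, O(withhold_patent → anonymize_blueprint), contraposes to O(¬anonymize_blueprint → ¬withhold_patent); with O(¬anonymize_blueprint) we get O(¬withhold_patent).
Premise 4 is O(lower_boom → withhold_patent); contrapositively O(¬withhold_patent → ¬lower_boom). Since O(¬withhold_patent) holds, K gives O(¬lower_boom).
Premise 9 is O(¬lower_boom → calibrate_sensor); since O(¬lower_boom), deontic closure gives O(calibrate_sensor).
Premise 7, O(¬escalate_credential → ¬calibrate_sensor), contraposes to O(calibrate_sensor → escalate_credential); with O(calibrate_sensor) we get O(escalate_credential).
Premises 6, 8, 10 do not contribute to this derivation.
Hence escalate_credential is obligatory.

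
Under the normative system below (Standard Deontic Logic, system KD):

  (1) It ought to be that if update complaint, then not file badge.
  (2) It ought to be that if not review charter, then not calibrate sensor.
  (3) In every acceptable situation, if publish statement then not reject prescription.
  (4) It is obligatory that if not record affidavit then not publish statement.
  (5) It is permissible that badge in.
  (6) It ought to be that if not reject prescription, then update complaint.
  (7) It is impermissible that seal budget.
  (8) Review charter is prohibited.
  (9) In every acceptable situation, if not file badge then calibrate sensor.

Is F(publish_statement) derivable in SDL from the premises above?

F(review_charter) at premise 8 means O(¬review_charter).
Applying K to premise 2 (O(¬review_charter → ¬calibrate_sensor)) and O(¬review_charter) yields O(¬calibrate_sensor).
Premise 9, O(¬file_badge → calibrate_sensor), contraposes to O(¬calibrate_sensor → file_badge); with O(¬calibrate_sensor) we get O(file_badge).
Premise 1, O(update_complaint → ¬file_badge), contraposes to O(file_badge → ¬update_complaint); with O(file_badge) we get O(¬update_complaint).
The contrapositive of premise 6 (O(¬reject_prescription → update_complaint)) is O(¬update_complaint → reject_prescription), and O(¬update_complaint) is already established, so O(reject_prescription).
Premise 3, O(publish_statement → ¬reject_prescription), contraposes to O(reject_prescription → ¬publish_statement); with O(reject_prescription) we get O(¬publish_statement).
Premises 4, 5, 7 do not contribute to this derivation.
So O(¬publish_statement) holds, i.e. F(publish_statement). The claim follows.

Yes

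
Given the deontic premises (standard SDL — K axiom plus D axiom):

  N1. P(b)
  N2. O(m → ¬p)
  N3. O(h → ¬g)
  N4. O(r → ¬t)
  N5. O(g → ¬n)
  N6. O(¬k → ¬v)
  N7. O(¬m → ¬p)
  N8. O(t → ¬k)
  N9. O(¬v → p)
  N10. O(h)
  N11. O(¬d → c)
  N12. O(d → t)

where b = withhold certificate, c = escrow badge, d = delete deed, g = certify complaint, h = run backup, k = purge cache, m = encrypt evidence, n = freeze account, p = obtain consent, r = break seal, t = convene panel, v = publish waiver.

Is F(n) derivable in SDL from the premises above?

Premise 5 is O(g → ¬n), but O(g) is not derivable from the premises, so it does not yield O(¬n).
No other premise forces O(¬n). An ideal world satisfying every premise can still have n true, so F(n) is not derivable.

No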